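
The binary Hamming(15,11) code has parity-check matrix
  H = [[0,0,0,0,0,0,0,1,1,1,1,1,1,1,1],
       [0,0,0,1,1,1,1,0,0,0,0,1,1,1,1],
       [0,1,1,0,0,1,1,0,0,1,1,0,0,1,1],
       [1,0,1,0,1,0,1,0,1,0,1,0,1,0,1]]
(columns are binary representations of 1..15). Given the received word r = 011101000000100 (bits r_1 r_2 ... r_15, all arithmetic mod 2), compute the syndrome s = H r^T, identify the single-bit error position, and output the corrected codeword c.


s = (1, 1, 1, 0)^T, error position = 14, corrected codeword c = 011101000000110

Compute s = H r^T mod 2 one row at a time:
  s_1 = 0 + 0 + 0 + 0 + 0 + 1 + 0 + 0 = 1 ≡ 1 (mod 2).
  s_2 = 1 + 0 + 1 + 0 + 0 + 1 + 0 + 0 = 3 ≡ 1 (mod 2).
  s_3 = 1 + 1 + 1 + 0 + 0 + 0 + 0 + 0 = 3 ≡ 1 (mod 2).
  s_4 = 0 + 1 + 0 + 0 + 0 + 0 + 1 + 0 = 2 ≡ 0 (mod 2).
s = (1, 1, 1, 0)^T — this equals column 14 of H (binary 1110), so error is at position 14.
Correct: flip bit 14 of r = 011101000000100 to get c = 011101000000110.


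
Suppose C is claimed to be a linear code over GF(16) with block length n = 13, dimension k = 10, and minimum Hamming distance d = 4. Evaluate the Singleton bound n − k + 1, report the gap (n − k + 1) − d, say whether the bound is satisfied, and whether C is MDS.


Singleton RHS = n − k + 1 = 4, slack = 0, bound satisfied, MDS.

Singleton bound: d ≤ n − k + 1.
Here n = 13, k = 10, so n − k + 1 = 4.
Given d = 4, check d ≤ 4: YES.
Slack = (n − k + 1) − d = 0.
The code is MDS (slack = 0).
Description: the claimed parameters are [13, 10, 4]_16; such a code would be MDS (meets Singleton bound).


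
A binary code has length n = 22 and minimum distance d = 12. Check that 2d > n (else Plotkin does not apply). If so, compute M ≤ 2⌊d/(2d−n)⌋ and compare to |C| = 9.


Plotkin bound M ≤ 12; given |C| = 9 ≤ bound (satisfied).

Check applicability: 2d = 24, n = 22.
2d − n = 2 > 0, so Plotkin applies.
Compute d/(2d−n) = 12/2 ≈ 6.0000.
⌊d/(2d−n)⌋ = 6.
Plotkin bound: M ≤ 2·6 = 12.
Given |C| = 9, check: satisfied.
This |C| is below the Plotkin bound.


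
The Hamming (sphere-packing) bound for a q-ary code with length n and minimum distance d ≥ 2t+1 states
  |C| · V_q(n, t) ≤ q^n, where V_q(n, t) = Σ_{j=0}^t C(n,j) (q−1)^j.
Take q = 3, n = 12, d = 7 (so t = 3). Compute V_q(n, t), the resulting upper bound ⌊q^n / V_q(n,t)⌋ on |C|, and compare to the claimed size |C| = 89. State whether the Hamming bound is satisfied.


V_q(n, t) = 2049, q^n = 531441, Hamming bound = 259, |C| = 89 ≤ bound (satisfied).

Step 1: Compute V_q(n, t) = Σ_{j=0}^3 C(n, j) (q−1)^j.
  j = 0: C(12,0)·(2)^0 = 1·1 = 1.
  j = 1: C(12,1)·(2)^1 = 12·2 = 24.
  j = 2: C(12,2)·(2)^2 = 66·4 = 264.
  j = 3: C(12,3)·(2)^3 = 220·8 = 1760.
  V_q(n, t) = 1 + 24 + 264 + 1760 = 2049.
Step 2: q^n = 3^12 = 531441.
Step 3: Hamming bound ⌊q^n / V_q(n,t)⌋ = ⌊531441/2049⌋ = 259.
Step 4: Compare |C| = 89 to 259: satisfied.
The claimed |C| lies below the Hamming bound.


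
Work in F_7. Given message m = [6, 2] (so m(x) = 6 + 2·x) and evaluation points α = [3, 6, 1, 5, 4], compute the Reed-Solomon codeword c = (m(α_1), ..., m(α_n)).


c = [5, 4, 1, 2, 0]

Message polynomial: m(x) = 6 + 2·x (mod 7).
For each evaluation point α_i, compute m(α_i) mod 7:
  α_1 = 3: Horner steps 2 → 5, so m(3) = 5.
  α_2 = 6: Horner steps 2 → 4, so m(6) = 4.
  α_3 = 1: Horner steps 2 → 1, so m(1) = 1.
  α_4 = 5: Horner steps 2 → 2, so m(5) = 2.
  α_5 = 4: Horner steps 2 → 0, so m(4) = 0.
Codeword c = [5, 4, 1, 2, 0] ∈ F_7^5.


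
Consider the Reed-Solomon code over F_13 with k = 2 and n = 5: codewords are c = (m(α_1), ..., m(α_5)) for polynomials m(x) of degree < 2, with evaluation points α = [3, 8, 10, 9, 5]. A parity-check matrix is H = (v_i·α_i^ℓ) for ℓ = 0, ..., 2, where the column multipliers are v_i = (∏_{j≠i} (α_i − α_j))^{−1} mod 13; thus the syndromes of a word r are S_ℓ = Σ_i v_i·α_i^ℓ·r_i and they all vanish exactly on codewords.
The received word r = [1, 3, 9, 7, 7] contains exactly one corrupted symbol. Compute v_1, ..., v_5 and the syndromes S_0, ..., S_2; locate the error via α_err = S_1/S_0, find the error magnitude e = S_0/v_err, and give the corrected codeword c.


S = (7, 11, 8), error at position 4, error magnitude e = 1, c = [1, 3, 9, 6, 7].

Step 1: column multipliers v_i = (∏_{j≠i}(α_i − α_j))^{−1} mod 13.
  i = 1 (α = 3): (3−8)(3−10)(3−9)(3−5) = (−5)·(−7)·(−6)·(−2) = 420 ≡ 4, so v_1 = 4^{−1} = 10 (mod 13).
  i = 2 (α = 8): (8−3)(8−10)(8−9)(8−5) = 5·(−2)·(−1)·3 = 30 ≡ 4, so v_2 = 4^{−1} = 10 (mod 13).
  i = 3 (α = 10): (10−3)(10−8)(10−9)(10−5) = 7·2·1·5 = 70 ≡ 5, so v_3 = 5^{−1} = 8 (mod 13).
  i = 4 (α = 9): (9−3)(9−8)(9−10)(9−5) = 6·1·(−1)·4 = −24 ≡ 2, so v_4 = 2^{−1} = 7 (mod 13).
  i = 5 (α = 5): (5−3)(5−8)(5−10)(5−9) = 2·(−3)·(−5)·(−4) = −120 ≡ 10, so v_5 = 10^{−1} = 4 (mod 13).
  v = [10, 10, 8, 7, 4].
Step 2: syndromes of r = [1, 3, 9, 7, 7] (all sums mod 13).
  S_0 = Σ v_i r_i = 10·1 + 10·3 + 8·9 + 7·7 + 4·7 = 189 ≡ 7.
  S_1 = Σ v_i α_i r_i = 10·3·1 + 10·8·3 + 8·10·9 + 7·9·7 + 4·5·7 = 1571 ≡ 11.
  α_i^2 mod 13 = [9, 12, 9, 3, 12].
  S_2 = Σ v_i α_i^2 r_i = 10·9·1 + 10·12·3 + 8·9·9 + 7·3·7 + 4·12·7 = 1581 ≡ 8.
  S = (7, 11, 8) ≠ 0, so r is not a codeword (an error is present).
Step 3: locate the error. For a single error e at position i, S_ℓ = v_i·e·α_i^ℓ, so α_err = S_1/S_0.
  S_0^{−1} = 7^{−1} = 2 (mod 13), so α_err = 11·2 = 22 ≡ 9 = α_4. Error position i = 4.
  Consistency check: S_2/S_1 = 8·6 = 48 ≡ 9 = α_err ✓ (single-error assumption holds).
Step 4: error magnitude e = S_0/v_4 = S_0·∏_{j≠4}(α_4 − α_j) = 7·2 = 14 ≡ 1 (mod 13).
Step 5: correct position 4: c_4 = r_4 − e = 7 − 1 ≡ 6 (mod 13). Hence c = [1, 3, 9, 6, 7].
  Check: interpolating c through the α_i gives m(x) = 5 + 3·x (degree < 2) with m(α_i) = c_i for every i, so c is indeed a codeword.


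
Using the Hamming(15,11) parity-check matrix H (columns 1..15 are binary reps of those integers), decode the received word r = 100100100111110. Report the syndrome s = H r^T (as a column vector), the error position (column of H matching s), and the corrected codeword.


s = (1, 1, 0, 0)^T, error position = 12, corrected codeword c = 100100100110110

Compute s = H r^T mod 2 one row at a time:
  s_1 = 0 + 0 + 1 + 1 + 1 + 1 + 1 + 0 = 5 ≡ 1 (mod 2).
  s_2 = 1 + 0 + 0 + 1 + 1 + 1 + 1 + 0 = 5 ≡ 1 (mod 2).
  s_3 = 0 + 0 + 0 + 1 + 1 + 1 + 1 + 0 = 4 ≡ 0 (mod 2).
  s_4 = 1 + 0 + 0 + 1 + 0 + 1 + 1 + 0 = 4 ≡ 0 (mod 2).
s = (1, 1, 0, 0)^T — this equals column 12 of H (binary 1100), so error is at position 12.
Correct: flip bit 12 of r = 100100100111110 to get c = 100100100110110.


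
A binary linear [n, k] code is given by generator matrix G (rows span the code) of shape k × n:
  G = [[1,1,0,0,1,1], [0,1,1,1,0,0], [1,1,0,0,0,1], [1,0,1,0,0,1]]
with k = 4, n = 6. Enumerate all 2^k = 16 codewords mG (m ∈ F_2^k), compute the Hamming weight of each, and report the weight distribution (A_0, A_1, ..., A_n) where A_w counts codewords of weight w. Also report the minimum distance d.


Weight distribution: A_0 = 1, A_1 = 2, A_2 = 2, A_3 = 4, A_4 = 5, A_5 = 2. Minimum distance d = 1.

Enumerate all 2^4 = 16 messages m ∈ F_2^4.
For each, compute codeword c = mG in F_2^6, then tally its weight.
  m = 0000 → c = 000000, weight = 0.
  m = 1000 → c = 110011, weight = 4.
  m = 0100 → c = 011100, weight = 3.
  m = 1100 → c = 101111, weight = 5.
  m = 0010 → c = 110001, weight = 3.
  m = 1010 → c = 000010, weight = 1.
  m = 0110 → c = 101101, weight = 4.
  m = 1110 → c = 011110, weight = 4.
  m = 0001 → c = 101001, weight = 3.
  m = 1001 → c = 011010, weight = 3.
  m = 0101 → c = 110101, weight = 4.
  m = 1101 → c = 000110, weight = 2.
  m = 0011 → c = 011000, weight = 2.
  m = 1011 → c = 101011, weight = 4.
  m = 0111 → c = 000100, weight = 1.
  m = 1111 → c = 110111, weight = 5.
Tally weights:
  weight 0: 1 codewords.
  weight 1: 2 codewords.
  weight 2: 2 codewords.
  weight 3: 4 codewords.
  weight 4: 5 codewords.
  weight 5: 2 codewords.
Minimum distance d = smallest w > 0 with A_w > 0 = 1.
Sanity: Σ A_w = 16 = 2^4 = 16 ✓.


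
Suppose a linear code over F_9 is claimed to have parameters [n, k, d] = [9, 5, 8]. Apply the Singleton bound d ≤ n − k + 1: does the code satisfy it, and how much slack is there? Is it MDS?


Singleton RHS = n − k + 1 = 5, slack = -3, bound violated (no such code; not MDS).

Singleton bound: d ≤ n − k + 1.
Here n = 9, k = 5, so n − k + 1 = 5.
Given d = 8, check d ≤ 5: NO.
Slack = (n − k + 1) − d = -3.
The slack is negative: d = 8 exceeds n − k + 1 = 5 by 3, so the Singleton bound is violated and no linear [9, 5, 8]_9 code can exist. In particular it is not MDS (MDS requires d = n − k + 1 exactly).
Description: the claimed parameters are [9, 5, 8]_9; such a code would be impossible (violates the Singleton bound).


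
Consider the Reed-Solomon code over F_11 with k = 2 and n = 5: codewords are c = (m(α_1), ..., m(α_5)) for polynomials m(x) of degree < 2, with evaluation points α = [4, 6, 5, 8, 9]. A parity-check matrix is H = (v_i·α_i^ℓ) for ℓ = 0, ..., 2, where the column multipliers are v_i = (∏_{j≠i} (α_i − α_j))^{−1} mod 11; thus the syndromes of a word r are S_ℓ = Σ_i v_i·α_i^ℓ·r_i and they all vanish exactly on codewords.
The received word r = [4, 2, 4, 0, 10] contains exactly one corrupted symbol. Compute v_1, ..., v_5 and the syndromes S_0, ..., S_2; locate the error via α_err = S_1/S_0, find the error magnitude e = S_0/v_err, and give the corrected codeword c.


S = (10, 6, 8), error at position 3, error magnitude e = 1, c = [4, 2, 3, 0, 10].

Step 1: column multipliers v_i = (∏_{j≠i}(α_i − α_j))^{−1} mod 11.
  i = 1 (α = 4): (4−6)(4−5)(4−8)(4−9) = (−2)·(−1)·(−4)·(−5) = 40 ≡ 7, so v_1 = 7^{−1} = 8 (mod 11).
  i = 2 (α = 6): (6−4)(6−5)(6−8)(6−9) = 2·1·(−2)·(−3) = 12 ≡ 1, so v_2 = 1^{−1} = 1 (mod 11).
  i = 3 (α = 5): (5−4)(5−6)(5−8)(5−9) = 1·(−1)·(−3)·(−4) = −12 ≡ 10, so v_3 = 10^{−1} = 10 (mod 11).
  i = 4 (α = 8): (8−4)(8−6)(8−5)(8−9) = 4·2·3·(−1) = −24 ≡ 9, so v_4 = 9^{−1} = 5 (mod 11).
  i = 5 (α = 9): (9−4)(9−6)(9−5)(9−8) = 5·3·4·1 = 60 ≡ 5, so v_5 = 5^{−1} = 9 (mod 11).
  v = [8, 1, 10, 5, 9].
Step 2: syndromes of r = [4, 2, 4, 0, 10] (all sums mod 11).
  S_0 = Σ v_i r_i = 8·4 + 1·2 + 10·4 + 5·0 + 9·10 = 164 ≡ 10.
  S_1 = Σ v_i α_i r_i = 8·4·4 + 1·6·2 + 10·5·4 + 5·8·0 + 9·9·10 = 1150 ≡ 6.
  α_i^2 mod 11 = [5, 3, 3, 9, 4].
  S_2 = Σ v_i α_i^2 r_i = 8·5·4 + 1·3·2 + 10·3·4 + 5·9·0 + 9·4·10 = 646 ≡ 8.
  S = (10, 6, 8) ≠ 0, so r is not a codeword (an error is present).
Step 3: locate the error. For a single error e at position i, S_ℓ = v_i·e·α_i^ℓ, so α_err = S_1/S_0.
  S_0^{−1} = 10^{−1} = 10 (mod 11), so α_err = 6·10 = 60 ≡ 5 = α_3. Error position i = 3.
  Consistency check: S_2/S_1 = 8·2 = 16 ≡ 5 = α_err ✓ (single-error assumption holds).
Step 4: error magnitude e = S_0/v_3 = S_0·∏_{j≠3}(α_3 − α_j) = 10·10 = 100 ≡ 1 (mod 11).
Step 5: correct position 3: c_3 = r_3 − e = 4 − 1 ≡ 3 (mod 11). Hence c = [4, 2, 3, 0, 10].
  Check: interpolating c through the α_i gives m(x) = 8 + 10·x (degree < 2) with m(α_i) = c_i for every i, so c is indeed a codeword.


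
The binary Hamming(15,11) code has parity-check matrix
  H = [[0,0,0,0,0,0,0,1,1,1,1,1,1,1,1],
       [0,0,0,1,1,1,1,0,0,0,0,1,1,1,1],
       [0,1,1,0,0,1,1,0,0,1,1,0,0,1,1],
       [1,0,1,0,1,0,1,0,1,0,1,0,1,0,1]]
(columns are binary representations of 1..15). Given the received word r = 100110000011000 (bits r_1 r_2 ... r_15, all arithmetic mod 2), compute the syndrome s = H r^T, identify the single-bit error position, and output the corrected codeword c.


s = (0, 1, 1, 1)^T, error position = 7, corrected codeword c = 100110100011000

Compute s = H r^T mod 2 one row at a time:
  s_1 = 0 + 0 + 0 + 1 + 1 + 0 + 0 + 0 = 2 ≡ 0 (mod 2).
  s_2 = 1 + 1 + 0 + 0 + 1 + 0 + 0 + 0 = 3 ≡ 1 (mod 2).
  s_3 = 0 + 0 + 0 + 0 + 0 + 1 + 0 + 0 = 1 ≡ 1 (mod 2).
  s_4 = 1 + 0 + 1 + 0 + 0 + 1 + 0 + 0 = 3 ≡ 1 (mod 2).
s = (0, 1, 1, 1)^T — this equals column 7 of H (binary 0111), so error is at position 7.
Correct: flip bit 7 of r = 100110000011000 to get c = 100110100011000.


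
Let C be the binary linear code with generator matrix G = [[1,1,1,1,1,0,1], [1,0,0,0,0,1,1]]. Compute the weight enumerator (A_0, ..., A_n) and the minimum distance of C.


Weight distribution: A_0 = 1, A_3 = 1, A_5 = 1, A_6 = 1. Minimum distance d = 3.

Enumerate all 2^2 = 4 messages m ∈ F_2^2.
For each, compute codeword c = mG in F_2^7, then tally its weight.
  m = 00 → c = 0000000, weight = 0.
  m = 10 → c = 1111101, weight = 6.
  m = 01 → c = 1000011, weight = 3.
  m = 11 → c = 0111110, weight = 5.
Tally weights:
  weight 0: 1 codewords.
  weight 3: 1 codewords.
  weight 5: 1 codewords.
  weight 6: 1 codewords.
Minimum distance d = smallest w > 0 with A_w > 0 = 3.
Sanity: Σ A_w = 4 = 2^2 = 4 ✓.


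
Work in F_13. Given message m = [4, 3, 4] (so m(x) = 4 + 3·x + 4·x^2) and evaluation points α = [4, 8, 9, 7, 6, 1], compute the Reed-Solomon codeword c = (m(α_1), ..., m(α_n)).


c = [2, 11, 4, 0, 10, 11]

Message polynomial: m(x) = 4 + 3·x + 4·x^2 (mod 13).
For each evaluation point α_i, compute m(α_i) mod 13:
  α_1 = 4: Horner steps 4 → 6 → 2, so m(4) = 2.
  α_2 = 8: Horner steps 4 → 9 → 11, so m(8) = 11.
  α_3 = 9: Horner steps 4 → 0 → 4, so m(9) = 4.
  α_4 = 7: Horner steps 4 → 5 → 0, so m(7) = 0.
  α_5 = 6: Horner steps 4 → 1 → 10, so m(6) = 10.
  α_6 = 1: Horner steps 4 → 7 → 11, so m(1) = 11.
Codeword c = [2, 11, 4, 0, 10, 11] ∈ F_13^6.


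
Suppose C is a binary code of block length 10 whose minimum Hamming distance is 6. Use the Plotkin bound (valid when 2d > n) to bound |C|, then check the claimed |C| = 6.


Plotkin bound M ≤ 6; given |C| = 6 ≤ bound (satisfied).

Check applicability: 2d = 12, n = 10.
2d − n = 2 > 0, so Plotkin applies.
Compute d/(2d−n) = 6/2 ≈ 3.0000.
⌊d/(2d−n)⌋ = 3.
Plotkin bound: M ≤ 2·3 = 6.
Given |C| = 6, check: satisfied.
This |C| is at the Plotkin bound.


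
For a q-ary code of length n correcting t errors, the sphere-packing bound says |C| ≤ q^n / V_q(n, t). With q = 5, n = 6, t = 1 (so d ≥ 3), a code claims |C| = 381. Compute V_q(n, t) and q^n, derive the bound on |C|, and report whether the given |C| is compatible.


V_q(n, t) = 25, q^n = 15625, Hamming bound = 625, |C| = 381 ≤ bound (satisfied).

Step 1: Compute V_q(n, t) = Σ_{j=0}^1 C(n, j) (q−1)^j.
  j = 0: C(6,0)·(4)^0 = 1·1 = 1.
  j = 1: C(6,1)·(4)^1 = 6·4 = 24.
  V_q(n, t) = 1 + 24 = 25.
Step 2: q^n = 5^6 = 15625.
Step 3: Hamming bound ⌊q^n / V_q(n,t)⌋ = ⌊15625/25⌋ = 625.
Step 4: Compare |C| = 381 to 625: satisfied.
The claimed |C| lies below the Hamming bound.


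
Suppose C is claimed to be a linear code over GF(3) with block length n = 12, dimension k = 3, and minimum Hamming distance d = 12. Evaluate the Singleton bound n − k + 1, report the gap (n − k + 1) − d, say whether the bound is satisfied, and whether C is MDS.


Singleton RHS = n − k + 1 = 10, slack = -2, bound violated (no such code; not MDS).

Singleton bound: d ≤ n − k + 1.
Here n = 12, k = 3, so n − k + 1 = 10.
Given d = 12, check d ≤ 10: NO.
Slack = (n − k + 1) − d = -2.
The slack is negative: d = 12 exceeds n − k + 1 = 10 by 2, so the Singleton bound is violated and no linear [12, 3, 12]_3 code can exist. In particular it is not MDS (MDS requires d = n − k + 1 exactly).
Description: the claimed parameters are [12, 3, 12]_3; such a code would be impossible (violates the Singleton bound).


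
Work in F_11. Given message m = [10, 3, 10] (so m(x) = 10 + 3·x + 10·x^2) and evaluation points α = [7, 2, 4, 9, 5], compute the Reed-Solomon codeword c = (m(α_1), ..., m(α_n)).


c = [4, 1, 6, 0, 0]

Message polynomial: m(x) = 10 + 3·x + 10·x^2 (mod 11).
For each evaluation point α_i, compute m(α_i) mod 11:
  α_1 = 7: Horner steps 10 → 7 → 4, so m(7) = 4.
  α_2 = 2: Horner steps 10 → 1 → 1, so m(2) = 1.
  α_3 = 4: Horner steps 10 → 10 → 6, so m(4) = 6.
  α_4 = 9: Horner steps 10 → 5 → 0, so m(9) = 0.
  α_5 = 5: Horner steps 10 → 9 → 0, so m(5) = 0.
Codeword c = [4, 1, 6, 0, 0] ∈ F_11^5.


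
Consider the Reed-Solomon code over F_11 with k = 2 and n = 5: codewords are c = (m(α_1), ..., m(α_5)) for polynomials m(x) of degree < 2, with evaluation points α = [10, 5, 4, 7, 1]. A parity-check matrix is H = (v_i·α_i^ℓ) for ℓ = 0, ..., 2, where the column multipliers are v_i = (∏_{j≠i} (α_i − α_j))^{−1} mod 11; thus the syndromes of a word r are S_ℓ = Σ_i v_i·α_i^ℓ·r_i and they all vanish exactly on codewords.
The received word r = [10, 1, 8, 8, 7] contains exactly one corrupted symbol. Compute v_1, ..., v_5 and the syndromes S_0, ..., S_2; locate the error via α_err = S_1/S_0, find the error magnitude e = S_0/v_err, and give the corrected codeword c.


S = (5, 2, 3), error at position 4, error magnitude e = 10, c = [10, 1, 8, 9, 7].

Step 1: column multipliers v_i = (∏_{j≠i}(α_i − α_j))^{−1} mod 11.
  i = 1 (α = 10): (10−5)(10−4)(10−7)(10−1) = 5·6·3·9 = 810 ≡ 7, so v_1 = 7^{−1} = 8 (mod 11).
  i = 2 (α = 5): (5−10)(5−4)(5−7)(5−1) = (−5)·1·(−2)·4 = 40 ≡ 7, so v_2 = 7^{−1} = 8 (mod 11).
  i = 3 (α = 4): (4−10)(4−5)(4−7)(4−1) = (−6)·(−1)·(−3)·3 = −54 ≡ 1, so v_3 = 1^{−1} = 1 (mod 11).
  i = 4 (α = 7): (7−10)(7−5)(7−4)(7−1) = (−3)·2·3·6 = −108 ≡ 2, so v_4 = 2^{−1} = 6 (mod 11).
  i = 5 (α = 1): (1−10)(1−5)(1−4)(1−7) = (−9)·(−4)·(−3)·(−6) = 648 ≡ 10, so v_5 = 10^{−1} = 10 (mod 11).
  v = [8, 8, 1, 6, 10].
Step 2: syndromes of r = [10, 1, 8, 8, 7] (all sums mod 11).
  S_0 = Σ v_i r_i = 8·10 + 8·1 + 1·8 + 6·8 + 10·7 = 214 ≡ 5.
  S_1 = Σ v_i α_i r_i = 8·10·10 + 8·5·1 + 1·4·8 + 6·7·8 + 10·1·7 = 1278 ≡ 2.
  α_i^2 mod 11 = [1, 3, 5, 5, 1].
  S_2 = Σ v_i α_i^2 r_i = 8·1·10 + 8·3·1 + 1·5·8 + 6·5·8 + 10·1·7 = 454 ≡ 3.
  S = (5, 2, 3) ≠ 0, so r is not a codeword (an error is present).
Step 3: locate the error. For a single error e at position i, S_ℓ = v_i·e·α_i^ℓ, so α_err = S_1/S_0.
  S_0^{−1} = 5^{−1} = 9 (mod 11), so α_err = 2·9 = 18 ≡ 7 = α_4. Error position i = 4.
  Consistency check: S_2/S_1 = 3·6 = 18 ≡ 7 = α_err ✓ (single-error assumption holds).
Step 4: error magnitude e = S_0/v_4 = S_0·∏_{j≠4}(α_4 − α_j) = 5·2 = 10 ≡ 10 (mod 11).
Step 5: correct position 4: c_4 = r_4 − e = 8 − 10 ≡ 9 (mod 11). Hence c = [10, 1, 8, 9, 7].
  Check: interpolating c through the α_i gives m(x) = 3 + 4·x (degree < 2) with m(α_i) = c_i for every i, so c is indeed a codeword.


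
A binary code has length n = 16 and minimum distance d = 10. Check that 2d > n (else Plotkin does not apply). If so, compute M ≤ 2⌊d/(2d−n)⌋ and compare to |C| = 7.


Plotkin bound M ≤ 4; given |C| = 7 > bound (violated).

Check applicability: 2d = 20, n = 16.
2d − n = 4 > 0, so Plotkin applies.
Compute d/(2d−n) = 10/4 ≈ 2.5000.
⌊d/(2d−n)⌋ = 2.
Plotkin bound: M ≤ 2·2 = 4.
Given |C| = 7, check: VIOLATED.
This |C| is above the Plotkin bound, so no binary code with n = 16, d = 10 and 7 codewords exists.


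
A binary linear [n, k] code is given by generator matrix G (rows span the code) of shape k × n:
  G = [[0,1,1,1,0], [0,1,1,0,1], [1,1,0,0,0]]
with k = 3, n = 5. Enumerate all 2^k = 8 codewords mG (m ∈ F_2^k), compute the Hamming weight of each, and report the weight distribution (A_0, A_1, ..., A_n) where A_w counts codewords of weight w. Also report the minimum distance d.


Weight distribution: A_0 = 1, A_2 = 2, A_3 = 4, A_4 = 1. Minimum distance d = 2.

Enumerate all 2^3 = 8 messages m ∈ F_2^3.
For each, compute codeword c = mG in F_2^5, then tally its weight.
  m = 000 → c = 00000, weight = 0.
  m = 100 → c = 01110, weight = 3.
  m = 010 → c = 01101, weight = 3.
  m = 110 → c = 00011, weight = 2.
  m = 001 → c = 11000, weight = 2.
  m = 101 → c = 10110, weight = 3.
  m = 011 → c = 10101, weight = 3.
  m = 111 → c = 11011, weight = 4.
Tally weights:
  weight 0: 1 codewords.
  weight 2: 2 codewords.
  weight 3: 4 codewords.
  weight 4: 1 codewords.
Minimum distance d = smallest w > 0 with A_w > 0 = 2.
Sanity: Σ A_w = 8 = 2^3 = 8 ✓.


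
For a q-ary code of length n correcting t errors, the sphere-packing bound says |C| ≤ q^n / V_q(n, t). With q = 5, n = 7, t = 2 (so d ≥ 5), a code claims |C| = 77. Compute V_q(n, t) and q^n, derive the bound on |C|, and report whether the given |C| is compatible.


V_q(n, t) = 365, q^n = 78125, Hamming bound = 214, |C| = 77 ≤ bound (satisfied).

Step 1: Compute V_q(n, t) = Σ_{j=0}^2 C(n, j) (q−1)^j.
  j = 0: C(7,0)·(4)^0 = 1·1 = 1.
  j = 1: C(7,1)·(4)^1 = 7·4 = 28.
  j = 2: C(7,2)·(4)^2 = 21·16 = 336.
  V_q(n, t) = 1 + 28 + 336 = 365.
Step 2: q^n = 5^7 = 78125.
Step 3: Hamming bound ⌊q^n / V_q(n,t)⌋ = ⌊78125/365⌋ = 214.
Step 4: Compare |C| = 77 to 214: satisfied.
The claimed |C| lies below the Hamming bound.


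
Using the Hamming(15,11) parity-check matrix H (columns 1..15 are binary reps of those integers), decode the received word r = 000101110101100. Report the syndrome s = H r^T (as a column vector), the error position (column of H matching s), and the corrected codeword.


s = (0, 1, 1, 0)^T, error position = 6, corrected codeword c = 000100110101100

Compute s = H r^T mod 2 one row at a time:
  s_1 = 1 + 0 + 1 + 0 + 1 + 1 + 0 + 0 = 4 ≡ 0 (mod 2).
  s_2 = 1 + 0 + 1 + 1 + 1 + 1 + 0 + 0 = 5 ≡ 1 (mod 2).
  s_3 = 0 + 0 + 1 + 1 + 1 + 0 + 0 + 0 = 3 ≡ 1 (mod 2).
  s_4 = 0 + 0 + 0 + 1 + 0 + 0 + 1 + 0 = 2 ≡ 0 (mod 2).
s = (0, 1, 1, 0)^T — this equals column 6 of H (binary 0110), so error is at position 6.
Correct: flip bit 6 of r = 000101110101100 to get c = 000100110101100.


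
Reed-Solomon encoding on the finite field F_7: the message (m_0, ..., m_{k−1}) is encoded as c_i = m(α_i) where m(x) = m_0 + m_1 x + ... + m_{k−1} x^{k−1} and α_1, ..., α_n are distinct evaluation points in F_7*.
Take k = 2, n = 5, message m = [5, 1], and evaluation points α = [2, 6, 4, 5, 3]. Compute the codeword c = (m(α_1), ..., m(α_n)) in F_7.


c = [0, 4, 2, 3, 1]

Message polynomial: m(x) = 5 + 1·x (mod 7).
For each evaluation point α_i, compute m(α_i) mod 7:
  α_1 = 2: Horner steps 1 → 0, so m(2) = 0.
  α_2 = 6: Horner steps 1 → 4, so m(6) = 4.
  α_3 = 4: Horner steps 1 → 2, so m(4) = 2.
  α_4 = 5: Horner steps 1 → 3, so m(5) = 3.
  α_5 = 3: Horner steps 1 → 1, so m(3) = 1.
Codeword c = [0, 4, 2, 3, 1] ∈ F_7^5.


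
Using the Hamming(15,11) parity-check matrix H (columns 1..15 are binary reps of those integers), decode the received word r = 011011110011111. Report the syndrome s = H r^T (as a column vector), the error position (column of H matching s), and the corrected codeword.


s = (0, 1, 1, 0)^T, error position = 6, corrected codeword c = 011010110011111

Compute s = H r^T mod 2 one row at a time:
  s_1 = 1 + 0 + 0 + 1 + 1 + 1 + 1 + 1 = 6 ≡ 0 (mod 2).
  s_2 = 0 + 1 + 1 + 1 + 1 + 1 + 1 + 1 = 7 ≡ 1 (mod 2).
  s_3 = 1 + 1 + 1 + 1 + 0 + 1 + 1 + 1 = 7 ≡ 1 (mod 2).
  s_4 = 0 + 1 + 1 + 1 + 0 + 1 + 1 + 1 = 6 ≡ 0 (mod 2).
s = (0, 1, 1, 0)^T — this equals column 6 of H (binary 0110), so error is at position 6.
Correct: flip bit 6 of r = 011011110011111 to get c = 011010110011111.


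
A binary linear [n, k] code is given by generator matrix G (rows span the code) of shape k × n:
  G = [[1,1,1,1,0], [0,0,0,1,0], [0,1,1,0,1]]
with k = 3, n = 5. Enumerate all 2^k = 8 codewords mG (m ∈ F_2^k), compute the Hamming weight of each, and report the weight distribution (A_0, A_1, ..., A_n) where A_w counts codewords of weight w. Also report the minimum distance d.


Weight distribution: A_0 = 1, A_1 = 1, A_2 = 1, A_3 = 3, A_4 = 2. Minimum distance d = 1.

Enumerate all 2^3 = 8 messages m ∈ F_2^3.
For each, compute codeword c = mG in F_2^5, then tally its weight.
  m = 000 → c = 00000, weight = 0.
  m = 100 → c = 11110, weight = 4.
  m = 010 → c = 00010, weight = 1.
  m = 110 → c = 11100, weight = 3.
  m = 001 → c = 01101, weight = 3.
  m = 101 → c = 10011, weight = 3.
  m = 011 → c = 01111, weight = 4.
  m = 111 → c = 10001, weight = 2.
Tally weights:
  weight 0: 1 codewords.
  weight 1: 1 codewords.
  weight 2: 1 codewords.
  weight 3: 3 codewords.
  weight 4: 2 codewords.
Minimum distance d = smallest w > 0 with A_w > 0 = 1.
Sanity: Σ A_w = 8 = 2^3 = 8 ✓.


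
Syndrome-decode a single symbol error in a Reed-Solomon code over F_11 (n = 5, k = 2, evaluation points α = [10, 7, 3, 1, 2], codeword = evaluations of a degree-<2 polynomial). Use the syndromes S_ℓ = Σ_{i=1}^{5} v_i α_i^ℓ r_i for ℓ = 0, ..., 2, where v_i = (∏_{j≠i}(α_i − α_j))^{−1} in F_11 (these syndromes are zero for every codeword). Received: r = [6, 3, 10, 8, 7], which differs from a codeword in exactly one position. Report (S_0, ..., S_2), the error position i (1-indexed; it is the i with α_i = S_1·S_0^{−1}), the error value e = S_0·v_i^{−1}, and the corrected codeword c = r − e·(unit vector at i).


S = (5, 10, 9), error at position 5, error magnitude e = 9, c = [6, 3, 10, 8, 9].

Step 1: column multipliers v_i = (∏_{j≠i}(α_i − α_j))^{−1} mod 11.
  i = 1 (α = 10): (10−7)(10−3)(10−1)(10−2) = 3·7·9·8 = 1512 ≡ 5, so v_1 = 5^{−1} = 9 (mod 11).
  i = 2 (α = 7): (7−10)(7−3)(7−1)(7−2) = (−3)·4·6·5 = −360 ≡ 3, so v_2 = 3^{−1} = 4 (mod 11).
  i = 3 (α = 3): (3−10)(3−7)(3−1)(3−2) = (−7)·(−4)·2·1 = 56 ≡ 1, so v_3 = 1^{−1} = 1 (mod 11).
  i = 4 (α = 1): (1−10)(1−7)(1−3)(1−2) = (−9)·(−6)·(−2)·(−1) = 108 ≡ 9, so v_4 = 9^{−1} = 5 (mod 11).
  i = 5 (α = 2): (2−10)(2−7)(2−3)(2−1) = (−8)·(−5)·(−1)·1 = −40 ≡ 4, so v_5 = 4^{−1} = 3 (mod 11).
  v = [9, 4, 1, 5, 3].
Step 2: syndromes of r = [6, 3, 10, 8, 7] (all sums mod 11).
  S_0 = Σ v_i r_i = 9·6 + 4·3 + 1·10 + 5·8 + 3·7 = 137 ≡ 5.
  S_1 = Σ v_i α_i r_i = 9·10·6 + 4·7·3 + 1·3·10 + 5·1·8 + 3·2·7 = 736 ≡ 10.
  α_i^2 mod 11 = [1, 5, 9, 1, 4].
  S_2 = Σ v_i α_i^2 r_i = 9·1·6 + 4·5·3 + 1·9·10 + 5·1·8 + 3·4·7 = 328 ≡ 9.
  S = (5, 10, 9) ≠ 0, so r is not a codeword (an error is present).
Step 3: locate the error. For a single error e at position i, S_ℓ = v_i·e·α_i^ℓ, so α_err = S_1/S_0.
  S_0^{−1} = 5^{−1} = 9 (mod 11), so α_err = 10·9 = 90 ≡ 2 = α_5. Error position i = 5.
  Consistency check: S_2/S_1 = 9·10 = 90 ≡ 2 = α_err ✓ (single-error assumption holds).
Step 4: error magnitude e = S_0/v_5 = S_0·∏_{j≠5}(α_5 − α_j) = 5·4 = 20 ≡ 9 (mod 11).
Step 5: correct position 5: c_5 = r_5 − e = 7 − 9 ≡ 9 (mod 11). Hence c = [6, 3, 10, 8, 9].
  Check: interpolating c through the α_i gives m(x) = 7 + 1·x (degree < 2) with m(α_i) = c_i for every i, so c is indeed a codeword.


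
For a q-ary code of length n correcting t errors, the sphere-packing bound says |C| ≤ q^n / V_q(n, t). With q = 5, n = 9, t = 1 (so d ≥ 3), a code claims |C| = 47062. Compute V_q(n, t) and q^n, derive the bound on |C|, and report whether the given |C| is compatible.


V_q(n, t) = 37, q^n = 1953125, Hamming bound = 52787, |C| = 47062 ≤ bound (satisfied).

Step 1: Compute V_q(n, t) = Σ_{j=0}^1 C(n, j) (q−1)^j.
  j = 0: C(9,0)·(4)^0 = 1·1 = 1.
  j = 1: C(9,1)·(4)^1 = 9·4 = 36.
  V_q(n, t) = 1 + 36 = 37.
Step 2: q^n = 5^9 = 1953125.
Step 3: Hamming bound ⌊q^n / V_q(n,t)⌋ = ⌊1953125/37⌋ = 52787.
Step 4: Compare |C| = 47062 to 52787: satisfied.
The claimed |C| lies below the Hamming bound.


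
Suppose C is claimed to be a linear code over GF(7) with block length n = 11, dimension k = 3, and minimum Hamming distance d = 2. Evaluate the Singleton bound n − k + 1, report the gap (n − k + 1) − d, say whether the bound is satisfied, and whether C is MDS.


Singleton RHS = n − k + 1 = 9, slack = 7, bound satisfied, not MDS.

Singleton bound: d ≤ n − k + 1.
Here n = 11, k = 3, so n − k + 1 = 9.
Given d = 2, check d ≤ 9: YES.
Slack = (n − k + 1) − d = 7.
The code is NOT MDS (slack = 7 > 0).
Description: the claimed parameters are [11, 3, 2]_7; such a code would be non-MDS.


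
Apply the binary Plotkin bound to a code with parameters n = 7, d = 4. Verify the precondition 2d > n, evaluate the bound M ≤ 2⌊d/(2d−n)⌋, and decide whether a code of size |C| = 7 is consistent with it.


Plotkin bound M ≤ 8; given |C| = 7 ≤ bound (satisfied).

Check applicability: 2d = 8, n = 7.
2d − n = 1 > 0, so Plotkin applies.
Compute d/(2d−n) = 4/1 ≈ 4.0000.
⌊d/(2d−n)⌋ = 4.
Plotkin bound: M ≤ 2·4 = 8.
Given |C| = 7, check: satisfied.
This |C| is below the Plotkin bound.


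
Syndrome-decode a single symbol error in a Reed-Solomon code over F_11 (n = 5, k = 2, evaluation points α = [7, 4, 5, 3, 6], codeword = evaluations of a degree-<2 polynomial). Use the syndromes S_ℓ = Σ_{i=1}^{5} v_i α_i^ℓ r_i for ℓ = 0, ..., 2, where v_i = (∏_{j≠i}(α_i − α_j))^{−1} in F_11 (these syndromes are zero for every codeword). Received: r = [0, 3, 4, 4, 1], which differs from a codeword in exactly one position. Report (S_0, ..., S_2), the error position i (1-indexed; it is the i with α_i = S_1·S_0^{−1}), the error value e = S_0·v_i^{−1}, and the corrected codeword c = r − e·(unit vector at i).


S = (6, 8, 7), error at position 3, error magnitude e = 2, c = [0, 3, 2, 4, 1].

Step 1: column multipliers v_i = (∏_{j≠i}(α_i − α_j))^{−1} mod 11.
  i = 1 (α = 7): (7−4)(7−5)(7−3)(7−6) = 3·2·4·1 = 24 ≡ 2, so v_1 = 2^{−1} = 6 (mod 11).
  i = 2 (α = 4): (4−7)(4−5)(4−3)(4−6) = (−3)·(−1)·1·(−2) = −6 ≡ 5, so v_2 = 5^{−1} = 9 (mod 11).
  i = 3 (α = 5): (5−7)(5−4)(5−3)(5−6) = (−2)·1·2·(−1) = 4 ≡ 4, so v_3 = 4^{−1} = 3 (mod 11).
  i = 4 (α = 3): (3−7)(3−4)(3−5)(3−6) = (−4)·(−1)·(−2)·(−3) = 24 ≡ 2, so v_4 = 2^{−1} = 6 (mod 11).
  i = 5 (α = 6): (6−7)(6−4)(6−5)(6−3) = (−1)·2·1·3 = −6 ≡ 5, so v_5 = 5^{−1} = 9 (mod 11).
  v = [6, 9, 3, 6, 9].
Step 2: syndromes of r = [0, 3, 4, 4, 1] (all sums mod 11).
  S_0 = Σ v_i r_i = 6·0 + 9·3 + 3·4 + 6·4 + 9·1 = 72 ≡ 6.
  S_1 = Σ v_i α_i r_i = 6·7·0 + 9·4·3 + 3·5·4 + 6·3·4 + 9·6·1 = 294 ≡ 8.
  α_i^2 mod 11 = [5, 5, 3, 9, 3].
  S_2 = Σ v_i α_i^2 r_i = 6·5·0 + 9·5·3 + 3·3·4 + 6·9·4 + 9·3·1 = 414 ≡ 7.
  S = (6, 8, 7) ≠ 0, so r is not a codeword (an error is present).
Step 3: locate the error. For a single error e at position i, S_ℓ = v_i·e·α_i^ℓ, so α_err = S_1/S_0.
  S_0^{−1} = 6^{−1} = 2 (mod 11), so α_err = 8·2 = 16 ≡ 5 = α_3. Error position i = 3.
  Consistency check: S_2/S_1 = 7·7 = 49 ≡ 5 = α_err ✓ (single-error assumption holds).
Step 4: error magnitude e = S_0/v_3 = S_0·∏_{j≠3}(α_3 − α_j) = 6·4 = 24 ≡ 2 (mod 11).
Step 5: correct position 3: c_3 = r_3 − e = 4 − 2 ≡ 2 (mod 11). Hence c = [0, 3, 2, 4, 1].
  Check: interpolating c through the α_i gives m(x) = 7 + 10·x (degree < 2) with m(α_i) = c_i for every i, so c is indeed a codeword.


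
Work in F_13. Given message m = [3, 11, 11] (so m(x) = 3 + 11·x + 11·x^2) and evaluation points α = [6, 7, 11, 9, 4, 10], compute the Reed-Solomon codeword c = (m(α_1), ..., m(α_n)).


c = [10, 8, 12, 5, 2, 4]

Message polynomial: m(x) = 3 + 11·x + 11·x^2 (mod 13).
For each evaluation point α_i, compute m(α_i) mod 13:
  α_1 = 6: Horner steps 11 → 12 → 10, so m(6) = 10.
  α_2 = 7: Horner steps 11 → 10 → 8, so m(7) = 8.
  α_3 = 11: Horner steps 11 → 2 → 12, so m(11) = 12.
  α_4 = 9: Horner steps 11 → 6 → 5, so m(9) = 5.
  α_5 = 4: Horner steps 11 → 3 → 2, so m(4) = 2.
  α_6 = 10: Horner steps 11 → 4 → 4, so m(10) = 4.
Codeword c = [10, 8, 12, 5, 2, 4] ∈ F_13^6.


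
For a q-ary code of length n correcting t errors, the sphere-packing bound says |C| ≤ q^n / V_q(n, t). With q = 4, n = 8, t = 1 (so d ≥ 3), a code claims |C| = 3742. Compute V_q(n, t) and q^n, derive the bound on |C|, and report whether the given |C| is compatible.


V_q(n, t) = 25, q^n = 65536, Hamming bound = 2621, |C| = 3742 > bound (violated).

Step 1: Compute V_q(n, t) = Σ_{j=0}^1 C(n, j) (q−1)^j.
  j = 0: C(8,0)·(3)^0 = 1·1 = 1.
  j = 1: C(8,1)·(3)^1 = 8·3 = 24.
  V_q(n, t) = 1 + 24 = 25.
Step 2: q^n = 4^8 = 65536.
Step 3: Hamming bound ⌊q^n / V_q(n,t)⌋ = ⌊65536/25⌋ = 2621.
Step 4: Compare |C| = 3742 to 2621: violated.
The claimed |C| lies above the Hamming bound, so no 4-ary code of length 8 with d ≥ 3 can have 3742 codewords.


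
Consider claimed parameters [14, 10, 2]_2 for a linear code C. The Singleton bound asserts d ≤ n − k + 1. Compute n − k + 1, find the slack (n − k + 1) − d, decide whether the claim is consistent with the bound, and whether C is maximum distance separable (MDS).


Singleton RHS = n − k + 1 = 5, slack = 3, bound satisfied, not MDS.

Singleton bound: d ≤ n − k + 1.
Here n = 14, k = 10, so n − k + 1 = 5.
Given d = 2, check d ≤ 5: YES.
Slack = (n − k + 1) − d = 3.
The code is NOT MDS (slack = 3 > 0).
Description: the claimed parameters are [14, 10, 2]_2; such a code would be non-MDS.


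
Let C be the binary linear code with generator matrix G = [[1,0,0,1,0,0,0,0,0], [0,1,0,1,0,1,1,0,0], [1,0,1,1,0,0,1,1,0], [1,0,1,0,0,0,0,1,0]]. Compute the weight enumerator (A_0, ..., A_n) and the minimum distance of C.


Weight distribution: A_0 = 1, A_2 = 4, A_3 = 3, A_4 = 3, A_5 = 4, A_7 = 1. Minimum distance d = 2.

Enumerate all 2^4 = 16 messages m ∈ F_2^4.
For each, compute codeword c = mG in F_2^9, then tally its weight.
  m = 0000 → c = 000000000, weight = 0.
  m = 1000 → c = 100100000, weight = 2.
  m = 0100 → c = 010101100, weight = 4.
  m = 1100 → c = 110001100, weight = 4.
  m = 0010 → c = 101100110, weight = 5.
  m = 1010 → c = 001000110, weight = 3.
  m = 0110 → c = 111001010, weight = 5.
  m = 1110 → c = 011101010, weight = 5.
  m = 0001 → c = 101000010, weight = 3.
  m = 1001 → c = 001100010, weight = 3.
  m = 0101 → c = 111101110, weight = 7.
  m = 1101 → c = 011001110, weight = 5.
  m = 0011 → c = 000100100, weight = 2.
  m = 1011 → c = 100000100, weight = 2.
  m = 0111 → c = 010001000, weight = 2.
  m = 1111 → c = 110101000, weight = 4.
Tally weights:
  weight 0: 1 codewords.
  weight 2: 4 codewords.
  weight 3: 3 codewords.
  weight 4: 3 codewords.
  weight 5: 4 codewords.
  weight 7: 1 codewords.
Minimum distance d = smallest w > 0 with A_w > 0 = 2.
Sanity: Σ A_w = 16 = 2^4 = 16 ✓.


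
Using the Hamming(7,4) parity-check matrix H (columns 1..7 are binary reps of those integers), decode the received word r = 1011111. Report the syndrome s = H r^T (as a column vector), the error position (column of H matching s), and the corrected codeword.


s = (0, 1, 0)^T, error position = 2, corrected codeword c = 1111111

Compute s = H r^T mod 2 one row at a time:
  s_1 = 1 + 1 + 1 + 1 = 4 ≡ 0 (mod 2).
  s_2 = 0 + 1 + 1 + 1 = 3 ≡ 1 (mod 2).
  s_3 = 1 + 1 + 1 + 1 = 4 ≡ 0 (mod 2).
s = (0, 1, 0)^T — this equals column 2 of H (binary 010), so error is at position 2.
Correct: flip bit 2 of r = 1011111 to get c = 1111111.


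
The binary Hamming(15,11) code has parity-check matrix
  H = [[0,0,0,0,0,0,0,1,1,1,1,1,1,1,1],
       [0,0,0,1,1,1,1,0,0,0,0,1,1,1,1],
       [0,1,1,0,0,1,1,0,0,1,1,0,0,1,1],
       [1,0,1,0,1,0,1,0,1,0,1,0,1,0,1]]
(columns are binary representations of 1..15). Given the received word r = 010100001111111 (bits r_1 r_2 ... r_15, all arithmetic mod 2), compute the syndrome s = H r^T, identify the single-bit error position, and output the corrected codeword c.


s = (1, 1, 1, 0)^T, error position = 14, corrected codeword c = 010100001111101

Compute s = H r^T mod 2 one row at a time:
  s_1 = 0 + 1 + 1 + 1 + 1 + 1 + 1 + 1 = 7 ≡ 1 (mod 2).
  s_2 = 1 + 0 + 0 + 0 + 1 + 1 + 1 + 1 = 5 ≡ 1 (mod 2).
  s_3 = 1 + 0 + 0 + 0 + 1 + 1 + 1 + 1 = 5 ≡ 1 (mod 2).
  s_4 = 0 + 0 + 0 + 0 + 1 + 1 + 1 + 1 = 4 ≡ 0 (mod 2).
s = (1, 1, 1, 0)^T — this equals column 14 of H (binary 1110), so error is at position 14.
Correct: flip bit 14 of r = 010100001111111 to get c = 010100001111101.


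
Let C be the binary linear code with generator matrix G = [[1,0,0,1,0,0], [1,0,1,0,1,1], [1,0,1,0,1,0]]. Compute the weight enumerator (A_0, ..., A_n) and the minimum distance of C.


Weight distribution: A_0 = 1, A_1 = 1, A_2 = 1, A_3 = 3, A_4 = 2. Minimum distance d = 1.

Enumerate all 2^3 = 8 messages m ∈ F_2^3.
For each, compute codeword c = mG in F_2^6, then tally its weight.
  m = 000 → c = 000000, weight = 0.
  m = 100 → c = 100100, weight = 2.
  m = 010 → c = 101011, weight = 4.
  m = 110 → c = 001111, weight = 4.
  m = 001 → c = 101010, weight = 3.
  m = 101 → c = 001110, weight = 3.
  m = 011 → c = 000001, weight = 1.
  m = 111 → c = 100101, weight = 3.
Tally weights:
  weight 0: 1 codewords.
  weight 1: 1 codewords.
  weight 2: 1 codewords.
  weight 3: 3 codewords.
  weight 4: 2 codewords.
Minimum distance d = smallest w > 0 with A_w > 0 = 1.
Sanity: Σ A_w = 8 = 2^3 = 8 ✓.


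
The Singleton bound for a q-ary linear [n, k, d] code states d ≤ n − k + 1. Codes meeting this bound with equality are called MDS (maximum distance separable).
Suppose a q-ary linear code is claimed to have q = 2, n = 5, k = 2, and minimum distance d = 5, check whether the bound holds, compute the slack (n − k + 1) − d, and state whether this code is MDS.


Singleton RHS = n − k + 1 = 4, slack = -1, bound violated (no such code; not MDS).

Singleton bound: d ≤ n − k + 1.
Here n = 5, k = 2, so n − k + 1 = 4.
Given d = 5, check d ≤ 4: NO.
Slack = (n − k + 1) − d = -1.
The slack is negative: d = 5 exceeds n − k + 1 = 4 by 1, so the Singleton bound is violated and no linear [5, 2, 5]_2 code can exist. In particular it is not MDS (MDS requires d = n − k + 1 exactly).
Description: the claimed parameters are [5, 2, 5]_2; such a code would be impossible (violates the Singleton bound).


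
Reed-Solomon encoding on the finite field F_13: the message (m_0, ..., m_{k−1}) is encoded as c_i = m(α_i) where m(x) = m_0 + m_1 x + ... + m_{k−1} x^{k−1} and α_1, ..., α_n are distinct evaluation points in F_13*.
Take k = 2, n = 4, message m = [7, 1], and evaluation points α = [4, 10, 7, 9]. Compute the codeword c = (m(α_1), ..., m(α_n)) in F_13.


c = [11, 4, 1, 3]

Message polynomial: m(x) = 7 + 1·x (mod 13).
For each evaluation point α_i, compute m(α_i) mod 13:
  α_1 = 4: Horner steps 1 → 11, so m(4) = 11.
  α_2 = 10: Horner steps 1 → 4, so m(10) = 4.
  α_3 = 7: Horner steps 1 → 1, so m(7) = 1.
  α_4 = 9: Horner steps 1 → 3, so m(9) = 3.
Codeword c = [11, 4, 1, 3] ∈ F_13^4.


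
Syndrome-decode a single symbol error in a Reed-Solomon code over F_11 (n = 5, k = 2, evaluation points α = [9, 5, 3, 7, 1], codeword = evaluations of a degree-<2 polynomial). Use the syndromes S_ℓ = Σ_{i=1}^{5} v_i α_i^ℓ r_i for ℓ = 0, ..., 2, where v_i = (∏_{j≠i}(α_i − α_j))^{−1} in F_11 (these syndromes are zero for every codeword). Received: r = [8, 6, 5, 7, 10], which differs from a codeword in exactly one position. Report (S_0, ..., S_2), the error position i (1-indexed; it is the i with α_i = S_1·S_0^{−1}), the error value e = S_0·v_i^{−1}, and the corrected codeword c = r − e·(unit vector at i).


S = (5, 5, 5), error at position 5, error magnitude e = 6, c = [8, 6, 5, 7, 4].

Step 1: column multipliers v_i = (∏_{j≠i}(α_i − α_j))^{−1} mod 11.
  i = 1 (α = 9): (9−5)(9−3)(9−7)(9−1) = 4·6·2·8 = 384 ≡ 10, so v_1 = 10^{−1} = 10 (mod 11).
  i = 2 (α = 5): (5−9)(5−3)(5−7)(5−1) = (−4)·2·(−2)·4 = 64 ≡ 9, so v_2 = 9^{−1} = 5 (mod 11).
  i = 3 (α = 3): (3−9)(3−5)(3−7)(3−1) = (−6)·(−2)·(−4)·2 = −96 ≡ 3, so v_3 = 3^{−1} = 4 (mod 11).
  i = 4 (α = 7): (7−9)(7−5)(7−3)(7−1) = (−2)·2·4·6 = −96 ≡ 3, so v_4 = 3^{−1} = 4 (mod 11).
  i = 5 (α = 1): (1−9)(1−5)(1−3)(1−7) = (−8)·(−4)·(−2)·(−6) = 384 ≡ 10, so v_5 = 10^{−1} = 10 (mod 11).
  v = [10, 5, 4, 4, 10].
Step 2: syndromes of r = [8, 6, 5, 7, 10] (all sums mod 11).
  S_0 = Σ v_i r_i = 10·8 + 5·6 + 4·5 + 4·7 + 10·10 = 258 ≡ 5.
  S_1 = Σ v_i α_i r_i = 10·9·8 + 5·5·6 + 4·3·5 + 4·7·7 + 10·1·10 = 1226 ≡ 5.
  α_i^2 mod 11 = [4, 3, 9, 5, 1].
  S_2 = Σ v_i α_i^2 r_i = 10·4·8 + 5·3·6 + 4·9·5 + 4·5·7 + 10·1·10 = 830 ≡ 5.
  S = (5, 5, 5) ≠ 0, so r is not a codeword (an error is present).
Step 3: locate the error. For a single error e at position i, S_ℓ = v_i·e·α_i^ℓ, so α_err = S_1/S_0.
  S_0^{−1} = 5^{−1} = 9 (mod 11), so α_err = 5·9 = 45 ≡ 1 = α_5. Error position i = 5.
  Consistency check: S_2/S_1 = 5·9 = 45 ≡ 1 = α_err ✓ (single-error assumption holds).
Step 4: error magnitude e = S_0/v_5 = S_0·∏_{j≠5}(α_5 − α_j) = 5·10 = 50 ≡ 6 (mod 11).
Step 5: correct position 5: c_5 = r_5 − e = 10 − 6 ≡ 4 (mod 11). Hence c = [8, 6, 5, 7, 4].
  Check: interpolating c through the α_i gives m(x) = 9 + 6·x (degree < 2) with m(α_i) = c_i for every i, so c is indeed a codeword.
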